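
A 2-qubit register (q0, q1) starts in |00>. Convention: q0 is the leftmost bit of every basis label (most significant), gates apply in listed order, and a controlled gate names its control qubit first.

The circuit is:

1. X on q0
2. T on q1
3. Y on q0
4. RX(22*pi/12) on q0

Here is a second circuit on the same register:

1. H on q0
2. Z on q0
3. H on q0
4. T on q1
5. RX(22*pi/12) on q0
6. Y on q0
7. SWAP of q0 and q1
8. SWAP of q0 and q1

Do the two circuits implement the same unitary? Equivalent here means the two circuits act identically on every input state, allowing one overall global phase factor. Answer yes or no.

No — the two circuits implement different unitaries, even allowing a global phase.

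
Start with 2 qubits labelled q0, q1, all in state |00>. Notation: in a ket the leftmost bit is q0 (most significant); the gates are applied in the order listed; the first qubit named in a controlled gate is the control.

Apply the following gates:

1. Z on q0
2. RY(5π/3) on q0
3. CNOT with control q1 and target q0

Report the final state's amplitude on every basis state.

The resulting statevector has amplitude -sqrt(3)/2 on |00>, 0 on |01>, 1/2 on |10>, 0 on |11>.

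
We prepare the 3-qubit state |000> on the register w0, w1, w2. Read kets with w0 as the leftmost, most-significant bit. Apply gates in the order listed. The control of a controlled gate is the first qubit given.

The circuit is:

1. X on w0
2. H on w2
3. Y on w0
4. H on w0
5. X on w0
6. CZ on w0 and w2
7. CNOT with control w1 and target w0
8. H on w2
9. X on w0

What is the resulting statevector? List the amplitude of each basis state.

The final amplitudes are -sqrt(2)*I/2 on |001>, -sqrt(2)*I/2 on |100>, and 0 on every other basis state.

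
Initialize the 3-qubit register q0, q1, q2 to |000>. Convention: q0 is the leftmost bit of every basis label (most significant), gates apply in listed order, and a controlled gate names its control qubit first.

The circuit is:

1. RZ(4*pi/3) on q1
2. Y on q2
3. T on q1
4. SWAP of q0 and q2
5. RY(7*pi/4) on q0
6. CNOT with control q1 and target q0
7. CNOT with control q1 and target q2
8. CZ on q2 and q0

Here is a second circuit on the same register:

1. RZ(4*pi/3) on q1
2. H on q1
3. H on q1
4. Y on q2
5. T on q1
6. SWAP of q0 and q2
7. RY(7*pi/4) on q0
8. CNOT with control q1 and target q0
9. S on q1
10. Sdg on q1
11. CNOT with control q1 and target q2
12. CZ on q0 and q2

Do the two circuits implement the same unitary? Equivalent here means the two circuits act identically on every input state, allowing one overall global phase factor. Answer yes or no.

Yes: on every input state the two circuits agree up to one overall phase factor.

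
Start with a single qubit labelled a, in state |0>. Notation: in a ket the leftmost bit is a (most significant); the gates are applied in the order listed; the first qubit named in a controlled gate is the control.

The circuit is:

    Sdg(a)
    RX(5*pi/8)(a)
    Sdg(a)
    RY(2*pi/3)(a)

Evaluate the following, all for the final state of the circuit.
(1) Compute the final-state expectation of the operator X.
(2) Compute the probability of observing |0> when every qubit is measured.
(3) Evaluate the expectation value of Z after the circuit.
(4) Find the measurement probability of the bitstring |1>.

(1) The observable X averages to -sqrt(6 - 3*sqrt(2))/4 + sqrt(sqrt(2) + 2)/4.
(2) Outcome |0> occurs with probability sqrt(2 - sqrt(2))/8 + sqrt(3*sqrt(2) + 6)/8 + 1/2.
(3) In the final state, Z has expectation sqrt(2 - sqrt(2))/4 + sqrt(3*sqrt(2) + 6)/4.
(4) Outcome |1> occurs with probability -sqrt(3*sqrt(2) + 6)/8 - sqrt(2 - sqrt(2))/8 + 1/2.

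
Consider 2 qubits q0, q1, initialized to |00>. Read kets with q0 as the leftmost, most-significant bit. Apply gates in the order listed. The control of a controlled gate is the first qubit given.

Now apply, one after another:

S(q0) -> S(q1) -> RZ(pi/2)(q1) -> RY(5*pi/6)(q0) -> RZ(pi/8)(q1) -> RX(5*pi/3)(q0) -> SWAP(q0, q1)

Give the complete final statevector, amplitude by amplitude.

The final amplitudes are (-sqrt(6) + 3*sqrt(2) + sqrt(2)*I + sqrt(6)*I)*exp(11*I*pi/16)/8 on |00>, (sqrt(6) + 3*sqrt(2) - sqrt(2)*I + sqrt(6)*I)*exp(11*I*pi/16)/8 on |01>, 0 on |10>, 0 on |11>.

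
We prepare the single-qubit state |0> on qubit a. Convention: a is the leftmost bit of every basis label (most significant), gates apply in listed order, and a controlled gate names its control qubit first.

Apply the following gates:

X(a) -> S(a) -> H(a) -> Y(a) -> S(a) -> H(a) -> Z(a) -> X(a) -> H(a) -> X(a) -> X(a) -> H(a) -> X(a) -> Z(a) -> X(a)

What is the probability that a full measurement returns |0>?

Outcome |0> occurs with probability 1/2. Key observation: gates 7-14 undo each other exactly, leaving only the rest of the circuit to track.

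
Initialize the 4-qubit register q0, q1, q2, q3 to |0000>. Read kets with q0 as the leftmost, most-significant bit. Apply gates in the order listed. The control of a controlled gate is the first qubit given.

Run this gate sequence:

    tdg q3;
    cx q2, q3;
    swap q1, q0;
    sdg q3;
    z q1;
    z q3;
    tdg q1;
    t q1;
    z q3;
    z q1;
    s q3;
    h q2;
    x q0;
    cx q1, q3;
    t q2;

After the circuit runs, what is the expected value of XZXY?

The observable XZXY averages to 0.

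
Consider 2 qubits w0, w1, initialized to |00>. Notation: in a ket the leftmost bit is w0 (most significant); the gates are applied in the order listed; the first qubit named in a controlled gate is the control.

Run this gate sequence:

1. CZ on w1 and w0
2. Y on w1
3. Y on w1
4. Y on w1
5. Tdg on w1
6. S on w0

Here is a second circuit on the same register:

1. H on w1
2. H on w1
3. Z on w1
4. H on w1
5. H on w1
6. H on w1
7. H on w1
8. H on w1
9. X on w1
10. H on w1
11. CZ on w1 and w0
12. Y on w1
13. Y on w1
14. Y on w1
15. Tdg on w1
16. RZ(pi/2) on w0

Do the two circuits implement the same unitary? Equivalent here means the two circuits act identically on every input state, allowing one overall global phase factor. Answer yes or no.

Yes, they are equivalent — the unitaries differ by at most a global phase.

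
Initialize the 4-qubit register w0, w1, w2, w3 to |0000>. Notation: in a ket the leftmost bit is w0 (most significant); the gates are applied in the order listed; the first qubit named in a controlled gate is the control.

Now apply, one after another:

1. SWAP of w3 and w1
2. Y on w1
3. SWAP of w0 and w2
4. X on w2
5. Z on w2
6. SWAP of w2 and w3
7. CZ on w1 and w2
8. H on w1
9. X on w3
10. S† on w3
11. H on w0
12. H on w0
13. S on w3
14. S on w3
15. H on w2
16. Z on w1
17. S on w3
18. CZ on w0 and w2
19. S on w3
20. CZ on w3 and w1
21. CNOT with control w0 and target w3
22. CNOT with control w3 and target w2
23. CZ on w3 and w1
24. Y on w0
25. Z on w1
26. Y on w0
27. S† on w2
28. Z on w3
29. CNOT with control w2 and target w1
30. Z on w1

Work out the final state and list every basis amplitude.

After the circuit, the state carries amplitude -I/2 on |0000>, 1/2 on |0010>, -I/2 on |0100>, 1/2 on |0110>, and 0 on every other basis state. Key observation: steps 10-13 multiply out to the identity, so the circuit reduces to the remaining gates.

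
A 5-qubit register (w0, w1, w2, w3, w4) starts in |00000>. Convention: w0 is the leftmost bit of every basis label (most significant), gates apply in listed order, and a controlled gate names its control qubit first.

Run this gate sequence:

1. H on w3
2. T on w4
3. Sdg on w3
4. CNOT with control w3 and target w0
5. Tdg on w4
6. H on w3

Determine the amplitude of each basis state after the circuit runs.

After the circuit, the state carries amplitude 1/2 on |00000>, 1/2 on |00010>, -I/2 on |10000>, I/2 on |10010>, and 0 on every other basis state.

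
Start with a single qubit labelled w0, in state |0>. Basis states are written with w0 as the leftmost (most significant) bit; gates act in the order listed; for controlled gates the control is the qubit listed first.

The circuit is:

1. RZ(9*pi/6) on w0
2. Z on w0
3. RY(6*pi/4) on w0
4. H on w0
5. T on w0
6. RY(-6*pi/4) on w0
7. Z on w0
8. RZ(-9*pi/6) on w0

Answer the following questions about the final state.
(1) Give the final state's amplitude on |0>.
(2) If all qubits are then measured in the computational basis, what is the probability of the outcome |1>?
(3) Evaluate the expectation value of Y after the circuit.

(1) The final state's coefficient on |0> equals -sqrt(2)*exp(I*pi/4)/2.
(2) Outcome |1> occurs with probability 1/2.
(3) The expectation value of Y is 1.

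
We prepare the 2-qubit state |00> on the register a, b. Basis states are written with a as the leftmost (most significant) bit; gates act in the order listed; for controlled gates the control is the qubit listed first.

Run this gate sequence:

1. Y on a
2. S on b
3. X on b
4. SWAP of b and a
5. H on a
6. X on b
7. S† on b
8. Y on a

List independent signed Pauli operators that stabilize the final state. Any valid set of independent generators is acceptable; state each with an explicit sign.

The final state is stabilized by the group generated by +XI, +IZ; other independent generating sets are equally valid.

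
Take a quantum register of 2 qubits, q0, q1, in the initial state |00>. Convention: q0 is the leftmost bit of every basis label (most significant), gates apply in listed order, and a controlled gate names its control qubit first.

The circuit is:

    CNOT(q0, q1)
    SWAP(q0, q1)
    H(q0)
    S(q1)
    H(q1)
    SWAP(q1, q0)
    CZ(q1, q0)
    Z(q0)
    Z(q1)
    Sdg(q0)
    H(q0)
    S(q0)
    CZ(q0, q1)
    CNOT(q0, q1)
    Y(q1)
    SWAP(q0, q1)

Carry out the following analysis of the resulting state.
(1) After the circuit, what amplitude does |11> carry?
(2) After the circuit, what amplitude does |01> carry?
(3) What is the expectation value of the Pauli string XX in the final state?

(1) The final state's coefficient on |11> equals sqrt(2)*(-1 - I)/4.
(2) The amplitude on |01> is sqrt(2)*(1 - I)/4.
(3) The expectation value of XX is -1.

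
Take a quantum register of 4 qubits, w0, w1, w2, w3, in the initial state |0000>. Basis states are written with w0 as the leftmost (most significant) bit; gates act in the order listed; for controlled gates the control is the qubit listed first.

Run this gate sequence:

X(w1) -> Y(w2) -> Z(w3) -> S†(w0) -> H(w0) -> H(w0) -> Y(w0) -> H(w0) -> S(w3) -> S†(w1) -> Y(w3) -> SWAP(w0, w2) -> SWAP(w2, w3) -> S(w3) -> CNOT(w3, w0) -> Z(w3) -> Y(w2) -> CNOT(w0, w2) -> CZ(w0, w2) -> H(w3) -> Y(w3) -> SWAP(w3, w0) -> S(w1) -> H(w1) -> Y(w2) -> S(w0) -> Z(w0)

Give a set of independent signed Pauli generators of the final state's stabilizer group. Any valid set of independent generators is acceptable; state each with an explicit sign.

One valid set of independent stabilizer generators is -YIIZ, -IXII, +ZIXY, -IIZZ (any independent generating set of the same group is equally correct). Key observation: gates 5-6 undo each other exactly, leaving only the rest of the circuit to track.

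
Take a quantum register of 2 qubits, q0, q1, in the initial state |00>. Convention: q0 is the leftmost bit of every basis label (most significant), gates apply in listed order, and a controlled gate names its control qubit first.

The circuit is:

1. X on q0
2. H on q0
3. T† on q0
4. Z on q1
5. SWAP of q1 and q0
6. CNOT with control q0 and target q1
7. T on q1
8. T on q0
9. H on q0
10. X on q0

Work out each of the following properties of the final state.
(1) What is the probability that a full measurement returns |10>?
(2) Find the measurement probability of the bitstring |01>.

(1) Outcome |10> occurs with probability 1/4.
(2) A full measurement returns |01> with probability 1/4.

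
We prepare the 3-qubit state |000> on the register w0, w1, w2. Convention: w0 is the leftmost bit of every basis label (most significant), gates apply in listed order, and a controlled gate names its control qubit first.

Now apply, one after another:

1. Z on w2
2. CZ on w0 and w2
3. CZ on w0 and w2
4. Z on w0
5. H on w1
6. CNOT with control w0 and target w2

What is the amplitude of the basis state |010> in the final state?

The amplitude on |010> is sqrt(2)/2. Key observation: gates 2-3 undo each other exactly, leaving only the rest of the circuit to track.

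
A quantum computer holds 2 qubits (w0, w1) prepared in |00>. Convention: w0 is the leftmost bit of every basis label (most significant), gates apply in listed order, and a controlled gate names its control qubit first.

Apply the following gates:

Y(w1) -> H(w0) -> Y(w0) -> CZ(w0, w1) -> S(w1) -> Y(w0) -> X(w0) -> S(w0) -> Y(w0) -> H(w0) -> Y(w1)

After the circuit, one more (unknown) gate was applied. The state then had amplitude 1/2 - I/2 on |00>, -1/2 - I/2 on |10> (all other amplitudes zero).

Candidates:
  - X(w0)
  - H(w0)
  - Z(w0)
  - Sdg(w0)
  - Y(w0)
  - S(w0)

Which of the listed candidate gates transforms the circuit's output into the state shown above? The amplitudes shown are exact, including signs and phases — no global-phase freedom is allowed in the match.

It was X(w0) that produced the state shown.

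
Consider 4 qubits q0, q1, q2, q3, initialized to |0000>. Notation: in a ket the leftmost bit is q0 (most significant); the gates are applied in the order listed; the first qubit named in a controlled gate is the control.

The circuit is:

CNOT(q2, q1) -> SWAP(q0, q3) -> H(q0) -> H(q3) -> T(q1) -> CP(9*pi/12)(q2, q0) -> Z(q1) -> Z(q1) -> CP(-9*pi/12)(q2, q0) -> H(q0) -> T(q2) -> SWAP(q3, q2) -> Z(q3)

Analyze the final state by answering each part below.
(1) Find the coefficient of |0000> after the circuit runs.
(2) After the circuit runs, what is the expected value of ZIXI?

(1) The final state's coefficient on |0000> equals sqrt(2)/2. Key observation: gates 6-9 undo each other exactly, leaving only the rest of the circuit to track.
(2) In the final state, ZIXI has expectation 1.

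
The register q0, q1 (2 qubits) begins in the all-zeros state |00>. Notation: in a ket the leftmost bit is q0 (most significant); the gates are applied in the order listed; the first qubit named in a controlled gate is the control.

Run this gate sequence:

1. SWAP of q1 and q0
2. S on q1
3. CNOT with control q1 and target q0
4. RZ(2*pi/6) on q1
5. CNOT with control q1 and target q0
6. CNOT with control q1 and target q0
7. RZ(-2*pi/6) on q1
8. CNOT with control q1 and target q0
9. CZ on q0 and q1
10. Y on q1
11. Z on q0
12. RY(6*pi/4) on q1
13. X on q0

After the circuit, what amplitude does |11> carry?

The amplitude on |11> is -sqrt(2)*I/2. Key observation: steps 3-8 multiply out to the identity, so the circuit reduces to the remaining gates.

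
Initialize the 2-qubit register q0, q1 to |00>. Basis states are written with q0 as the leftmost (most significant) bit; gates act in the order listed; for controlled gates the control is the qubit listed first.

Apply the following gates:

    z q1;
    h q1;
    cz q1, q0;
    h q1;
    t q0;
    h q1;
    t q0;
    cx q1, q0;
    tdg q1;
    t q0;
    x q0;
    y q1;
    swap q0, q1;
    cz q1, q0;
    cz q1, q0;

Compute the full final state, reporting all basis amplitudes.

The resulting statevector has amplitude -sqrt(2)*I/2 on |00>, 0 on |01>, 0 on |10>, sqrt(2)*I/2 on |11>. Key observation: steps 14-15 multiply out to the identity, so the circuit reduces to the remaining gates.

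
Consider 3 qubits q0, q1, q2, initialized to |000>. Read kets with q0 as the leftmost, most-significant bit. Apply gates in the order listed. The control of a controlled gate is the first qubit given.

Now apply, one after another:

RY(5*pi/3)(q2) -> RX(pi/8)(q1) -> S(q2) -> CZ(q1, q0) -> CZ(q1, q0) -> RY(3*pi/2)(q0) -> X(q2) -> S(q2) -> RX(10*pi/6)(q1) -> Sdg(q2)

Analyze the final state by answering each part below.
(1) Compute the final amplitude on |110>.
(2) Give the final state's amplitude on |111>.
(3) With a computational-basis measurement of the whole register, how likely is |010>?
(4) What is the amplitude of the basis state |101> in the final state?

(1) The final state's coefficient on |110> equals sqrt(2)*sin(5*pi/48)/4.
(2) The amplitude on |111> is sqrt(6)*I*sin(5*pi/48)/4.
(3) Outcome |010> occurs with probability -sqrt(sqrt(2) + 2)/64 - sqrt(6 - 3*sqrt(2))/64 + 1/16.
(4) |101> carries amplitude sqrt(6)*sin(19*pi/48)/4 in the final state.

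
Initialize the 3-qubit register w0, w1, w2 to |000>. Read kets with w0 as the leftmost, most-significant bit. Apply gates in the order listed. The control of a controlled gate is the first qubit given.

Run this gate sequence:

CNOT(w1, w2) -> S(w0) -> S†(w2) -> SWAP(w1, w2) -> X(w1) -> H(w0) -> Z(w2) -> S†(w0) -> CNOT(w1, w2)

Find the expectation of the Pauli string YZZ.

The observable YZZ averages to -1.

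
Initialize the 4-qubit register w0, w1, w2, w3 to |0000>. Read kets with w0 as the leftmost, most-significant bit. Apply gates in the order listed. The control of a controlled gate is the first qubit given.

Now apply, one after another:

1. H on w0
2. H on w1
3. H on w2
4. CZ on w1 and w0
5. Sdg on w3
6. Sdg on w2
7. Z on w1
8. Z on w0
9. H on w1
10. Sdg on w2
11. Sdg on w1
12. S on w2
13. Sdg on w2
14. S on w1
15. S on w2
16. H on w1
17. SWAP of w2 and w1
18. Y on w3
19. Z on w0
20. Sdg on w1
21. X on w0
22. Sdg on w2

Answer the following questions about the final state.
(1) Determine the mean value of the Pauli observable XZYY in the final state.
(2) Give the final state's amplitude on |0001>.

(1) In the final state, XZYY has expectation 0. Key observation: steps 9-16 multiply out to the identity, so the circuit reduces to the remaining gates.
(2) The final state's coefficient on |0001> equals sqrt(2)*I/4.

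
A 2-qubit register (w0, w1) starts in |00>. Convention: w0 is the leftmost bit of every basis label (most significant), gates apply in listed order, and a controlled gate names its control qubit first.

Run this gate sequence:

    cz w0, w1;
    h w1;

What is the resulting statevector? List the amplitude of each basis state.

After the circuit, the state carries amplitude sqrt(2)/2 on |00>, sqrt(2)/2 on |01>, 0 on |10>, 0 on |11>.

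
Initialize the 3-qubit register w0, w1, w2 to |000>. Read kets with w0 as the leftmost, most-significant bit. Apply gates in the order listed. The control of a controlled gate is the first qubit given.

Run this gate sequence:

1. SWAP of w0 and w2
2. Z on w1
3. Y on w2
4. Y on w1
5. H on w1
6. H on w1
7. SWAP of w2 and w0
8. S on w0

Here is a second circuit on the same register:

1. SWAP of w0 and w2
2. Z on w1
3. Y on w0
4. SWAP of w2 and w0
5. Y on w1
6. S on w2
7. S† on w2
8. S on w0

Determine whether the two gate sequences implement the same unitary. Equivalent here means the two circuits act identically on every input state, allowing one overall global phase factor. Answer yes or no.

No: there is an input state on which the two circuits produce genuinely different outputs (not merely differing by a phase).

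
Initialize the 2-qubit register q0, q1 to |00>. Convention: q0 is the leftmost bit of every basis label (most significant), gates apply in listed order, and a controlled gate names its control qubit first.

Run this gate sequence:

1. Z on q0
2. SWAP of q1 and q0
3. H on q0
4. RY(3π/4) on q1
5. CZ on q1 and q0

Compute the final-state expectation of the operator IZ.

The expectation value of IZ is -sqrt(2)/2.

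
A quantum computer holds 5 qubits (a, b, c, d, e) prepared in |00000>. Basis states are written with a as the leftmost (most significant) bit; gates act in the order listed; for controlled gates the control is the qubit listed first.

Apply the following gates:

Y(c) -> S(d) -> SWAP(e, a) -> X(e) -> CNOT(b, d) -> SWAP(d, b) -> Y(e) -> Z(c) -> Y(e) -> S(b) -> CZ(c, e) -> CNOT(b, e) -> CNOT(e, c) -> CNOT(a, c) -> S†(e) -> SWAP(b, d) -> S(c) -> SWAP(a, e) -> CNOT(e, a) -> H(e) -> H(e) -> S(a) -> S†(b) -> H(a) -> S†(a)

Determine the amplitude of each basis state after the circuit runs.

After the circuit, the state carries amplitude sqrt(2)*I/2 on |00000>, -sqrt(2)/2 on |10000>, and 0 on every other basis state. Key observation: gates 20-21 undo each other exactly, leaving only the rest of the circuit to track.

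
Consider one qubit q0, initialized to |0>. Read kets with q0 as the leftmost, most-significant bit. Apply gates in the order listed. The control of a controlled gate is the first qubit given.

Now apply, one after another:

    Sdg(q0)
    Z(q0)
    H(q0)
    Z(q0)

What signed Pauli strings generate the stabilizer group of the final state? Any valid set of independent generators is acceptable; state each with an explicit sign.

One valid set of independent stabilizer generators is -X (any independent generating set of the same group is equally correct).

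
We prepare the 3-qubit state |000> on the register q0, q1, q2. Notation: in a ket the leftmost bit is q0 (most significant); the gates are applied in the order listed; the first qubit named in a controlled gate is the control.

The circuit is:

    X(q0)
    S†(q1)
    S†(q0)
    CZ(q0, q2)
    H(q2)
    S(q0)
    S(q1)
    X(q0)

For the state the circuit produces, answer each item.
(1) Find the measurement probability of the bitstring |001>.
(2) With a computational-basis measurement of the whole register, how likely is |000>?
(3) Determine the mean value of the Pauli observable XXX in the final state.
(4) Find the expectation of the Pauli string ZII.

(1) Outcome |001> occurs with probability 1/2.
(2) Outcome |000> occurs with probability 1/2.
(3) In the final state, XXX has expectation 0.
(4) The observable ZII averages to 1.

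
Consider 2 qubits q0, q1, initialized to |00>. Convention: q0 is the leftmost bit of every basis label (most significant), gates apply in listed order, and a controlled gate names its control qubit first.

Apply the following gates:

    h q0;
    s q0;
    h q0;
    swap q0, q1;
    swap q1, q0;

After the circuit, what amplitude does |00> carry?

The amplitude on |00> is 1/2 + I/2.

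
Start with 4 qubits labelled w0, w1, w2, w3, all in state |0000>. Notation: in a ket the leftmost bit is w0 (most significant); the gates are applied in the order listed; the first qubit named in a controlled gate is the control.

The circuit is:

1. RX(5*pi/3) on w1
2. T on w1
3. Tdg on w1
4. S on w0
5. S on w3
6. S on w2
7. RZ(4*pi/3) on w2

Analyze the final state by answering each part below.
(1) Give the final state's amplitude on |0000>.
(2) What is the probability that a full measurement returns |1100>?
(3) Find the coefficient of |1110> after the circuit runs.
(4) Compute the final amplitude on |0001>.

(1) The amplitude on |0000> is sqrt(3)*exp(I*pi/3)/2.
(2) The probability of measuring |1100> is 0.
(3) The amplitude on |1110> is 0.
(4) The final state's coefficient on |0001> equals 0.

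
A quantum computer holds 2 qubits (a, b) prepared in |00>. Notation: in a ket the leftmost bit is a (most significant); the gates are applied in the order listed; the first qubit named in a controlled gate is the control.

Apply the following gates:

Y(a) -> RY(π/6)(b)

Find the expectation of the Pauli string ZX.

In the final state, ZX has expectation -1/2.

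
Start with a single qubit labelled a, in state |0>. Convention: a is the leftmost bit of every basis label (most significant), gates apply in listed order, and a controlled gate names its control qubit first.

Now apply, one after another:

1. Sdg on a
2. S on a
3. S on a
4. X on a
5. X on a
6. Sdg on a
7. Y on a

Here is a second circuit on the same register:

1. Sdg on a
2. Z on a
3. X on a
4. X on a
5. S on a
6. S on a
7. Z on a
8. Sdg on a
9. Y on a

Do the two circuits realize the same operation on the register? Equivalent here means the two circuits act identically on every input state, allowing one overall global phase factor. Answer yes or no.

Yes, they are equivalent — the unitaries differ by at most a global phase.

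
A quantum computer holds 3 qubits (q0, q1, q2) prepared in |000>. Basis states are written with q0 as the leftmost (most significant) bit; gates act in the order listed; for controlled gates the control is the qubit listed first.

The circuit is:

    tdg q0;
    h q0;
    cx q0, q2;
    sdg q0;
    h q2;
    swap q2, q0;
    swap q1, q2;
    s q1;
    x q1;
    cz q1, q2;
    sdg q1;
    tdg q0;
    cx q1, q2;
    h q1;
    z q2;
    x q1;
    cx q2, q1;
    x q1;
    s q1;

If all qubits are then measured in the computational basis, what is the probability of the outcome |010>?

Outcome |010> occurs with probability 1/8.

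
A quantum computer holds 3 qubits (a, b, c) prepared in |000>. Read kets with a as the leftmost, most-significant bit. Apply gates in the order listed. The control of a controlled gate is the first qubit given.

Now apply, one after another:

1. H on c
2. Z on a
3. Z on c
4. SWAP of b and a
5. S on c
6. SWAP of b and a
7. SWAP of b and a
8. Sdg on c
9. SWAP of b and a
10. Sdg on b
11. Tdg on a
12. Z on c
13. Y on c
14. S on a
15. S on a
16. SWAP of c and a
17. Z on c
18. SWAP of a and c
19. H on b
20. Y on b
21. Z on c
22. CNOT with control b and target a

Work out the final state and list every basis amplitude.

After the circuit, the state carries amplitude -1/2 on |000>, -1/2 on |001>, 0 on |010>, 0 on |011>, 0 on |100>, 0 on |101>, 1/2 on |110>, 1/2 on |111>. Key observation: steps 4-9 multiply out to the identity, so the circuit reduces to the remaining gates.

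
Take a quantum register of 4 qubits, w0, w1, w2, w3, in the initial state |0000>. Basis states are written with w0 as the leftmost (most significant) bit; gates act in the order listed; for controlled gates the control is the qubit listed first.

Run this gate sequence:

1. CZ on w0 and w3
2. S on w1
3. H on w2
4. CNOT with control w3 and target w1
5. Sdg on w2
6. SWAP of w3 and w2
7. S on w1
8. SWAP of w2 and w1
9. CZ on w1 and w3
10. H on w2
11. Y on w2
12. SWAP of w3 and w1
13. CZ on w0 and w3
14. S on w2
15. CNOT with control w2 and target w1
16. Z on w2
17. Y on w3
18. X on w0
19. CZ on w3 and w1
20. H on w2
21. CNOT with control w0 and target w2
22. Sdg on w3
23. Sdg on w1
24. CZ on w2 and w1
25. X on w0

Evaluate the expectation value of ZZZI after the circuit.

In the final state, ZZZI has expectation -1.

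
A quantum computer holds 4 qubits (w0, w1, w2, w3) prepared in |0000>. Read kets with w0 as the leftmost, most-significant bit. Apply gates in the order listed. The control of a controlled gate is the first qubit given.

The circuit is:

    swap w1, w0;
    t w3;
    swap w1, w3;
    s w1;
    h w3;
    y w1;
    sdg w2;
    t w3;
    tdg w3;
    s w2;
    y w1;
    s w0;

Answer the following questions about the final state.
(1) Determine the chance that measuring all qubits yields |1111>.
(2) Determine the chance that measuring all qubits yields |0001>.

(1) Outcome |1111> occurs with probability 0.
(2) The probability of measuring |0001> is 1/2.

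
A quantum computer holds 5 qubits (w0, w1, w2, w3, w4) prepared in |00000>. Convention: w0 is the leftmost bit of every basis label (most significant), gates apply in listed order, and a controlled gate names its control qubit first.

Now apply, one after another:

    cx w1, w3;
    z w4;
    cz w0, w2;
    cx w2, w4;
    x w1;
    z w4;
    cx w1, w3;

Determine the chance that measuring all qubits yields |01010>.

A full measurement returns |01010> with probability 1.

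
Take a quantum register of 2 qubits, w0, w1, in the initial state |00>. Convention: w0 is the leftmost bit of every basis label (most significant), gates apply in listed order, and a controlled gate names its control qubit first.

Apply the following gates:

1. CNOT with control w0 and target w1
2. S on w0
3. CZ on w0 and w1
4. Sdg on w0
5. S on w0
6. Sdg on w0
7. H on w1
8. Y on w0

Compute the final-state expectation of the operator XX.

In the final state, XX has expectation 0.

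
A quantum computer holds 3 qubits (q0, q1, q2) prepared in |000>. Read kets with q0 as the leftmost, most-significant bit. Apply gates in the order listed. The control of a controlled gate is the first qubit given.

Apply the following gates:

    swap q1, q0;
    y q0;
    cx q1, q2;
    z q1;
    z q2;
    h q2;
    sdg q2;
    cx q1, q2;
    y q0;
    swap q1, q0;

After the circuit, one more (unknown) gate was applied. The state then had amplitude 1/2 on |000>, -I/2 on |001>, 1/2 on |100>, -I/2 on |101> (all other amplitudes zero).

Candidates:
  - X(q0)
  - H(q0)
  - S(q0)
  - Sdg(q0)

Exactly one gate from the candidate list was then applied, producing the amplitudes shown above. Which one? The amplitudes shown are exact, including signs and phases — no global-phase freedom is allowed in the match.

The applied gate was H(q0).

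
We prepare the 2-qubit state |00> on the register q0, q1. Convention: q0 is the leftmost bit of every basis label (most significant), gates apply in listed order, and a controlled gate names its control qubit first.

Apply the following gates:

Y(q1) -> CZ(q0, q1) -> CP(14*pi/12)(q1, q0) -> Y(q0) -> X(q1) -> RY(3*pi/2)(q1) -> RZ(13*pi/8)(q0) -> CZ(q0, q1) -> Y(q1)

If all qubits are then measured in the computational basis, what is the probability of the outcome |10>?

A full measurement returns |10> with probability 1/2.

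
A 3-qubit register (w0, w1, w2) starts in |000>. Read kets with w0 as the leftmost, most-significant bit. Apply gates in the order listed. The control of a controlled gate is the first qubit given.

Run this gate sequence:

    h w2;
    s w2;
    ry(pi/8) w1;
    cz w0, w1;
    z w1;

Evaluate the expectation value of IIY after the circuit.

The expectation value of IIY is 1.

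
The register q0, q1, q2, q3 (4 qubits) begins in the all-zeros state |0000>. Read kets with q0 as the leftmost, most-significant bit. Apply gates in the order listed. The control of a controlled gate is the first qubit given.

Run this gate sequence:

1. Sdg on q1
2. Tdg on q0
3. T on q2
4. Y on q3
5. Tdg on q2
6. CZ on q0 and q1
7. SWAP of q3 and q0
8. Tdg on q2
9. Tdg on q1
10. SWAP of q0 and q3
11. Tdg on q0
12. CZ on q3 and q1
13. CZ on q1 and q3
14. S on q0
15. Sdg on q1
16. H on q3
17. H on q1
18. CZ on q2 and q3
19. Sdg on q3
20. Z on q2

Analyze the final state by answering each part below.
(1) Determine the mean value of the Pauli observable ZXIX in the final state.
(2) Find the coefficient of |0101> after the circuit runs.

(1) The expectation value of ZXIX is 0.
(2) The final state's coefficient on |0101> equals -1/2.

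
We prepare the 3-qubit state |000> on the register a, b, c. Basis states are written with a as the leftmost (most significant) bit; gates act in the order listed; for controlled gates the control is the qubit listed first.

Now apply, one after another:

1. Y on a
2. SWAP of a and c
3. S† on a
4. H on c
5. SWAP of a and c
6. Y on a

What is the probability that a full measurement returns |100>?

A full measurement returns |100> with probability 1/2.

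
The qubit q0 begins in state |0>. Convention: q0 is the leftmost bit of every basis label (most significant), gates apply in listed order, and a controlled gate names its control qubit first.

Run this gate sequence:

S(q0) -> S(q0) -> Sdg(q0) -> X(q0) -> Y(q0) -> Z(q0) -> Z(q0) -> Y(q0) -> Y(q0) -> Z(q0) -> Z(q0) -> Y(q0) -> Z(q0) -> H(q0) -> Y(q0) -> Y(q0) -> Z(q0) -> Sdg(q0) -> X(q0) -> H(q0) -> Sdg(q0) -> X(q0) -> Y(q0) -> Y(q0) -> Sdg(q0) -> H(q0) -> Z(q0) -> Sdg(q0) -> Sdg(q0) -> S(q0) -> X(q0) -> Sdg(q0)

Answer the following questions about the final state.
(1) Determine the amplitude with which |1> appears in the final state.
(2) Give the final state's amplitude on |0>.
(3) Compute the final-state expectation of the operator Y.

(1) |1> carries amplitude -sqrt(2)*I/2 in the final state.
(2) |0> carries amplitude sqrt(2)/2 in the final state.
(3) The observable Y averages to -1.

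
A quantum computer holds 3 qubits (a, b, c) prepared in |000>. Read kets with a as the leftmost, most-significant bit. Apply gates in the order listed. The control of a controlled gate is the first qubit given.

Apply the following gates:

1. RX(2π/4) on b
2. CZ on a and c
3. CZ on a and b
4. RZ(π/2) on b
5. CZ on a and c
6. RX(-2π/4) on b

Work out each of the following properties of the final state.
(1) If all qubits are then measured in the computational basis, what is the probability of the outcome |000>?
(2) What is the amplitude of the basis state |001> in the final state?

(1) Outcome |000> occurs with probability 1/2.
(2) The final state's coefficient on |001> equals 0.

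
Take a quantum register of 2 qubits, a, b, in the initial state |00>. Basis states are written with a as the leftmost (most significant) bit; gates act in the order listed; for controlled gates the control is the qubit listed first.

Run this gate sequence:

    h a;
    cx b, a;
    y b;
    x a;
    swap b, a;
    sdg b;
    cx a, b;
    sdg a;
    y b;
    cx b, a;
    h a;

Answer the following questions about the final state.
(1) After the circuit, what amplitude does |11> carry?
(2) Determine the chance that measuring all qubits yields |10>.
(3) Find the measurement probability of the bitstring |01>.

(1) The amplitude on |11> is 1/2.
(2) Outcome |10> occurs with probability 1/4.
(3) The probability of measuring |01> is 1/4.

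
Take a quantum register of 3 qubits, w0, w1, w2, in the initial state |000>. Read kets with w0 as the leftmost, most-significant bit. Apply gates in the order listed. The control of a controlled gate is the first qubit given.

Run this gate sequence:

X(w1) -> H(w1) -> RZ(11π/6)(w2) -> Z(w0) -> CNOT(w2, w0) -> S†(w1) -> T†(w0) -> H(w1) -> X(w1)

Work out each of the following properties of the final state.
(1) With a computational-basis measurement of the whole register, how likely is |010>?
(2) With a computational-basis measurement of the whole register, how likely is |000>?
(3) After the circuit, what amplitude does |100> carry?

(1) A full measurement returns |010> with probability 1/2.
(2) Outcome |000> occurs with probability 1/2.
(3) The final state's coefficient on |100> equals 0.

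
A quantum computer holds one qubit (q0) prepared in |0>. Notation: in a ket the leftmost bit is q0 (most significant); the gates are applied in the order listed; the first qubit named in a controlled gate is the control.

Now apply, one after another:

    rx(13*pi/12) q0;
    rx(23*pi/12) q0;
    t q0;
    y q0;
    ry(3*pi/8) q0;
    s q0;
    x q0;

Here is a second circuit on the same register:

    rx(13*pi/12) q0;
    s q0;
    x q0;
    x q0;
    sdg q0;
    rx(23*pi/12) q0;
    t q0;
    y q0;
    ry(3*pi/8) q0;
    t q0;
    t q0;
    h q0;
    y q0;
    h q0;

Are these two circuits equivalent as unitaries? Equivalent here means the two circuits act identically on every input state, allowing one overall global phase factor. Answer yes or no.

No, they are not equivalent — no single phase factor reconciles the two unitaries.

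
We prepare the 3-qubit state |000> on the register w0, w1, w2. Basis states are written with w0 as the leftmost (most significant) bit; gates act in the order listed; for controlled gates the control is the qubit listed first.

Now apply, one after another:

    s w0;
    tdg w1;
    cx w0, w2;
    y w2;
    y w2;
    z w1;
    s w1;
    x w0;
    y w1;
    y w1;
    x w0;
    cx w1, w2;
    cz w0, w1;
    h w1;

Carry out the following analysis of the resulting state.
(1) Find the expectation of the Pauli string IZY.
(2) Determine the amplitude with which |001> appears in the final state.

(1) The expectation value of IZY is 0. Key observation: the block from step 8 through step 11 cancels to the identity and can be dropped.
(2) The final state's coefficient on |001> equals 0.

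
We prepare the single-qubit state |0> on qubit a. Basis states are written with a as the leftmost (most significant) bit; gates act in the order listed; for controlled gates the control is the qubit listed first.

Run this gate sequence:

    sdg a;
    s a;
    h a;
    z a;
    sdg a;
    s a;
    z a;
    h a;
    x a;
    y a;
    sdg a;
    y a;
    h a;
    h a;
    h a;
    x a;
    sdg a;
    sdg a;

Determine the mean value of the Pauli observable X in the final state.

The expectation value of X is 1.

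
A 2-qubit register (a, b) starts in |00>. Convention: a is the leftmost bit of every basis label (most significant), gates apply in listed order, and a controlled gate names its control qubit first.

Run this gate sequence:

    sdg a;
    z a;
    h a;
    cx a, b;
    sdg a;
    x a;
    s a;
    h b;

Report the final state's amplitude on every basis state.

After the circuit, the state carries amplitude -I/2 on |00>, I/2 on |01>, I/2 on |10>, I/2 on |11>.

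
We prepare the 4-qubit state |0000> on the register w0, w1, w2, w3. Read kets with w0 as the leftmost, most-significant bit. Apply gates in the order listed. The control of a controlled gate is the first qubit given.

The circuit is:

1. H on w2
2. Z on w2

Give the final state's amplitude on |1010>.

The final state's coefficient on |1010> equals 0.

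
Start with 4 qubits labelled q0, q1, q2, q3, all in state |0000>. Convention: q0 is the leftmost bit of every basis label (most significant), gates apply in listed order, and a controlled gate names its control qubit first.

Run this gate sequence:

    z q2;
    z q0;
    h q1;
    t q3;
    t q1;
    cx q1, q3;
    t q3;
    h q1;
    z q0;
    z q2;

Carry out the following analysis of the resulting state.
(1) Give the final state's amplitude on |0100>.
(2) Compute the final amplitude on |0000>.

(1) |0100> carries amplitude 1/2 in the final state.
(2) |0000> carries amplitude 1/2 in the final state.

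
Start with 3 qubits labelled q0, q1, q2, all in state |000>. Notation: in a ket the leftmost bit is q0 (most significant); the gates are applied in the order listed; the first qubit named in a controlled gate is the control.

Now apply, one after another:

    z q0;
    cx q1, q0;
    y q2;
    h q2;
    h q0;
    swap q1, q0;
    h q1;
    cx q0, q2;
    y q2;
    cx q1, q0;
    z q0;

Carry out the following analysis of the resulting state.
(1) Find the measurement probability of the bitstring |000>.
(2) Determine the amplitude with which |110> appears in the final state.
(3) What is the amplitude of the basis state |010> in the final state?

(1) The probability of measuring |000> is 1/2.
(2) |110> carries amplitude 0 in the final state.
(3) The amplitude on |010> is 0.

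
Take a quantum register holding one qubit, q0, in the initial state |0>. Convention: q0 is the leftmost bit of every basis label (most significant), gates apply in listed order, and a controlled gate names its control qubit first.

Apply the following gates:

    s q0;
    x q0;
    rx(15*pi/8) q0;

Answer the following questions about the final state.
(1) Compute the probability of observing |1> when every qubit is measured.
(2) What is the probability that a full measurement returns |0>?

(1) The probability of measuring |1> is cos(pi/16)**2.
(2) A full measurement returns |0> with probability sin(pi/16)**2.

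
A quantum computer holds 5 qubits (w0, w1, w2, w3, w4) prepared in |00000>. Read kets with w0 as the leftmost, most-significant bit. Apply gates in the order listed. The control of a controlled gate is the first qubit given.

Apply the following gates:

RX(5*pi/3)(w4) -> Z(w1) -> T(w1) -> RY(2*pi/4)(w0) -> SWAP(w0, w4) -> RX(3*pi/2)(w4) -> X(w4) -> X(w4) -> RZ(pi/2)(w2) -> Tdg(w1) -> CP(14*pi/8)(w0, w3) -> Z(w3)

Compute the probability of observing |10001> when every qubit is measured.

Outcome |10001> occurs with probability 1/8.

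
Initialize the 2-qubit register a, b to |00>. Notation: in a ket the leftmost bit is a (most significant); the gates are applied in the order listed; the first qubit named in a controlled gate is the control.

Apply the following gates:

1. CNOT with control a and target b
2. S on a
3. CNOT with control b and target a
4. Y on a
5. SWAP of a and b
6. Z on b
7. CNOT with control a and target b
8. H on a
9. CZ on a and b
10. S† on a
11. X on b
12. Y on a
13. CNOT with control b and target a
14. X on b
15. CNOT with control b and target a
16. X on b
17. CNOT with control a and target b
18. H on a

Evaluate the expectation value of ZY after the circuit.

In the final state, ZY has expectation -1.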